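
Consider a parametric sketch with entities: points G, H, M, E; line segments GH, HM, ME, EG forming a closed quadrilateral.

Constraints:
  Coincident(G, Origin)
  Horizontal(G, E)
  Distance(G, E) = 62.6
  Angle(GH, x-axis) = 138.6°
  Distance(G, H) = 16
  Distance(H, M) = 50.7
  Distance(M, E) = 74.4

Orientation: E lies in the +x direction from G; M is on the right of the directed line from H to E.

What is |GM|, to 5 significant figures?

38.883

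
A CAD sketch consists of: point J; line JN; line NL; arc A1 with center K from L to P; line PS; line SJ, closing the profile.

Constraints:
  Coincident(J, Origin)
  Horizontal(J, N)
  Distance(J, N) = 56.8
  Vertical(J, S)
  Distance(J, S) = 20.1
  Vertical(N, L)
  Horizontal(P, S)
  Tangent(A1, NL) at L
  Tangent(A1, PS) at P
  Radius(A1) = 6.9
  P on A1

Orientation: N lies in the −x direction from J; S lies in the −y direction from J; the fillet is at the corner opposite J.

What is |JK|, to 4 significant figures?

51.62

J is at the origin; JN is horizontal with |JN| = 56.8 and N on the −x side, so N = (-56.80, 0.000). J and S share the same x with |JS| = 20.1 and S on the −y side, so S = (0.000, -20.10). The virtual corner opposite J is at (-56.80, -20.10). The tangent condition forces KL to be normal to NL and since A1 is tangent to PS there, KP ⟂ PS, with radius 6.9, so the center K sits 6.9 in from both sides at K = (-49.90, -13.20). Then |JK| = |K − J| = 51.62.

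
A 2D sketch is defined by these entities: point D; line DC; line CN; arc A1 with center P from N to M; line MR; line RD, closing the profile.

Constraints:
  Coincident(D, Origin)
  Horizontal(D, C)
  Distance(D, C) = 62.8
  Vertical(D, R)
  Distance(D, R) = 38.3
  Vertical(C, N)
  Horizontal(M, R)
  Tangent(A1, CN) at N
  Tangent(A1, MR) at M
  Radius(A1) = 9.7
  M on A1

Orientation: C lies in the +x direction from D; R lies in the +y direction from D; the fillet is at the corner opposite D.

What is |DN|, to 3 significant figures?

69.0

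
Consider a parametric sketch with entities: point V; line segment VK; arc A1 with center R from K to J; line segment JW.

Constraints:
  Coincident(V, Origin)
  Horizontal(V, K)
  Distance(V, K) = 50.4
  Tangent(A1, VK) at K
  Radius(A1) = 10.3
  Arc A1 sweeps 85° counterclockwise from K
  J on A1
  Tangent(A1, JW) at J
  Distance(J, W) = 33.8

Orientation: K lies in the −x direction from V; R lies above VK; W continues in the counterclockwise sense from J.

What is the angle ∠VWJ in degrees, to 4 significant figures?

45.81°

V is at the origin; V and K share the same y with |VK| = 50.4 and K on the −x side, so K = (-50.40, 0.000). Tangency of A1 to VK means the radius RK is perpendicular to VK, so R = K + (0, 10.3) = (-50.40, 10.30). On A1, K sits at bearing -90° from R; an 85° counterclockwise sweep puts J at bearing -5°, so J = R + 10.3·(cos -5°, sin -5°) = (-40.14, 9.402). A1 meets JW tangentially, so RJ is at right angles to JW, so JW runs along (−sin -5°, cos -5°); with |JW| = 33.8, W = (-37.19, 43.07). Then cos ∠VWJ = WV·WJ / (|WV||WJ|), giving 45.81°.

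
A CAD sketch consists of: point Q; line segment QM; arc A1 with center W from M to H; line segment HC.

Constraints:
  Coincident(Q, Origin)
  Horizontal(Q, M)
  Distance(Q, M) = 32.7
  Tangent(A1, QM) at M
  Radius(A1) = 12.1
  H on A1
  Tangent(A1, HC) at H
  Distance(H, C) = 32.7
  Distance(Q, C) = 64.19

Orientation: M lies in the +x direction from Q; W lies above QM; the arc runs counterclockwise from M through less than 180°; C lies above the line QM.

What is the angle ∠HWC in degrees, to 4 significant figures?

69.69°

Checks: Q = (0.00, 0.00) ✓; Q.y = 0.00, M.y = 0.00 ✓; |WH| = 12.10 ✓; ∠(WH, HC) = 90.00° ✓; |HC| = 32.70 ✓; |QC| = 64.19 ✓.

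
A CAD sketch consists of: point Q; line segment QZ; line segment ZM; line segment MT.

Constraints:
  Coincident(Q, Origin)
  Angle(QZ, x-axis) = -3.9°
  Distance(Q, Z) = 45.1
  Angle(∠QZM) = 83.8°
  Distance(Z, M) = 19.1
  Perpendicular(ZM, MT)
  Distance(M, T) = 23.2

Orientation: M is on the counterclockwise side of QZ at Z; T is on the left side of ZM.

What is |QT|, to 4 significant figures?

25.90

Q is at the origin; QZ runs at -3.9° with length 45.1, so Z = 45.1·(cos -3.9°, sin -3.9°) = (45.00, -3.067). ∠QZM = 83.8°, so ZM runs at -3.9° + (180° − 83.8°) = 92.30° from the x-axis; with |ZM| = 19.1, M = Z + 19.1·(cos 92.30°, sin 92.30°) = (44.23, 16.02). ZM ⟂ MT; with |MT| = 23.2 on the left of ZM, T = M + 23.2·(-0.9992, -0.04013) = (21.05, 15.09). Then |QT| = |T − Q| = 25.90.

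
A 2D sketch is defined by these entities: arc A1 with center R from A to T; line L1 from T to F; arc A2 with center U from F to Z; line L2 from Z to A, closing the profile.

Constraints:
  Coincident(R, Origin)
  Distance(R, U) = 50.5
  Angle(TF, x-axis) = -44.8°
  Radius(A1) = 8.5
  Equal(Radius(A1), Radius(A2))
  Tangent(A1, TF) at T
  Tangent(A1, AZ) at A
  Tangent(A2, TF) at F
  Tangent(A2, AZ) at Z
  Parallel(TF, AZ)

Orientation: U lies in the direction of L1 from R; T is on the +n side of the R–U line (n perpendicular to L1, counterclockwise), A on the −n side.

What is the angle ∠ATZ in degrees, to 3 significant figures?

71.4°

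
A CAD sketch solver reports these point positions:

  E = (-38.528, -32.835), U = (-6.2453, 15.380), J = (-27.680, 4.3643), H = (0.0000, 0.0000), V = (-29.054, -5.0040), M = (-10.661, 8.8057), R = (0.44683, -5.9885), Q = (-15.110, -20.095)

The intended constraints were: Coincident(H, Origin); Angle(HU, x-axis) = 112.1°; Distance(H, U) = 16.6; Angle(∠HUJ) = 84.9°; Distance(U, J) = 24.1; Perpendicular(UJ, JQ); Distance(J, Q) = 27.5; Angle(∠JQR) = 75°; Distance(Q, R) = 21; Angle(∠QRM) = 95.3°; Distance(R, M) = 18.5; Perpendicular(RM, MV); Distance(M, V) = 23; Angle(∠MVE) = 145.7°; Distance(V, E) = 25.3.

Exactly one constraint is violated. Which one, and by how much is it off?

Distance(V, E) = 25.3 — off by 4.10.

H = (0.00, 0.00) ✓; HU at 112.1° ✓; |HU| = 16.60 ✓; ∠HUJ = 84.90° ✓; |UJ| = 24.10 ✓; ∠(UJ, JQ) = 90.00° ✓; |JQ| = 27.50 ✓; ∠JQR = 75.00° ✓; |QR| = 21.00 ✓; ∠QRM = 95.30° ✓; |RM| = 18.50 ✓; ∠(RM, MV) = 90.00° ✓; |MV| = 23.00 ✓; ∠MVE = 145.7° ✓; |VE| = 29.40 ✗.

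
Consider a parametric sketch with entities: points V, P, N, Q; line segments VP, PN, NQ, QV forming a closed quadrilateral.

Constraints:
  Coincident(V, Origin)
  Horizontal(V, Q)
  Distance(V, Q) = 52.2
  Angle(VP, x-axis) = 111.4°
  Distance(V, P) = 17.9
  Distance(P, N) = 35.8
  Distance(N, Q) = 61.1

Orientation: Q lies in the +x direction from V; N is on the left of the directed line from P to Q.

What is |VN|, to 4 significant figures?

48.49

V is at the origin; V and Q share the same y with |VQ| = 52.2 and Q in +x, so Q = (52.2, 0). VP runs at 111.4° with |VP| = 17.9, so P = (-6.531, 16.67). N is determined by |PN| = 35.8 and |NQ| = 61.1 together: it lies at the intersection of circle(P, 35.8) and circle(Q, 61.1). With |PQ| = 61.05, the foot of the radical line on PQ is 10.45 from P and the perpendicular offset is √(35.8² − 10.45²) = 34.24. Taking the left-of-PQ solution: N = (12.87, 46.76).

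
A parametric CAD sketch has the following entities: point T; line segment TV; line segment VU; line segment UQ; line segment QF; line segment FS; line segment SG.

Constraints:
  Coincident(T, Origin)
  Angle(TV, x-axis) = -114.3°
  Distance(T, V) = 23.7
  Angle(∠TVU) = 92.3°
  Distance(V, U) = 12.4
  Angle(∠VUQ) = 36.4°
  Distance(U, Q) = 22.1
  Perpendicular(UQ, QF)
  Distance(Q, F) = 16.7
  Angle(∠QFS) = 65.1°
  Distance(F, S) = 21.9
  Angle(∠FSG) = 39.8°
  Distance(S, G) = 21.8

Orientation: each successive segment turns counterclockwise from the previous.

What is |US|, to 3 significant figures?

7.81

UQ is perpendicular to QF, so QF runs at -153°; with |QF| = 16.7, F = (-23.6, -15.0). ∠QFS = 65.1° gives FS at -38.1° from the x-axis; with |FS| = 21.9, S = (-6.34, -28.6). Then |US| = |S − U| = 7.81.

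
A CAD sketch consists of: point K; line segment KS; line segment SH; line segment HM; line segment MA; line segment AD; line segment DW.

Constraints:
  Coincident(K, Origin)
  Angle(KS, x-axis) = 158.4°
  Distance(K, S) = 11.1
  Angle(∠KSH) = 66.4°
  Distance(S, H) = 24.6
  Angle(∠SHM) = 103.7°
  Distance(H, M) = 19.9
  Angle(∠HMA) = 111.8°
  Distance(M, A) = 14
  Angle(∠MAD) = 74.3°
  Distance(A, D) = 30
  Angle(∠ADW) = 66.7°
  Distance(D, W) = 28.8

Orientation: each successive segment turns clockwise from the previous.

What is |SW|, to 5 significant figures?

36.513

∠MAD = 74.3° gives AD at 154.60° from the x-axis; with |AD| = 30.0, D = (-5.3564, 10.091). ∠ADW = 66.7° gives DW at 41.300° from the x-axis; with |DW| = 28.8, W = (16.280, 29.099). Then |SW| = |W − S| = 36.513.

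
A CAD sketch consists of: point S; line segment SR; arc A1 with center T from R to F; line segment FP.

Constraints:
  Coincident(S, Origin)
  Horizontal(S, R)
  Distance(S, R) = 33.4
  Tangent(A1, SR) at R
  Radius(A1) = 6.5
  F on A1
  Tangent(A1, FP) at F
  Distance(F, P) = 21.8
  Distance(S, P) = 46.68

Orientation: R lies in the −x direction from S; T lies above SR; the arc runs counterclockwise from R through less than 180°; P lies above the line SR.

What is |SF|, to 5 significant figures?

28.989

Checks: |TF| = 6.500 ✓; ∠(TF, FP) = 90.00° ✓; |FP| = 21.80 ✓; |SP| = 46.68 ✓.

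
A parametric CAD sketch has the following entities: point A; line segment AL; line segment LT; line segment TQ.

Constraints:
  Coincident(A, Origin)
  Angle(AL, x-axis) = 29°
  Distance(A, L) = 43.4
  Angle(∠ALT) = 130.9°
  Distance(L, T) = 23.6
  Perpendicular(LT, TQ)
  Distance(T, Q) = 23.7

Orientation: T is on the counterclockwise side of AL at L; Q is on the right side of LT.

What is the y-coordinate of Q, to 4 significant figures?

39.25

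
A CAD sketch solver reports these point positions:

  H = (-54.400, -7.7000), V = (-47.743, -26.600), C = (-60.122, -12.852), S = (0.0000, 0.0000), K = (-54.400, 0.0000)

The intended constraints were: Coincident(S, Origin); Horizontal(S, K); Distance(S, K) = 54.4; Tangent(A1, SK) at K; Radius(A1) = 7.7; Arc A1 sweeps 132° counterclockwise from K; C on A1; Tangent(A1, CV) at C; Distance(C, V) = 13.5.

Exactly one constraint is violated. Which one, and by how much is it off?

Distance(C, V) = 13.5 — off by 5.00.

S = (0.00, 0.00) ✓; S.y = 0.00, K.y = 0.00 ✓; |SK| = 54.40 ✓; ∠(HK, KS) = 90.00° ✓; |HK| = 7.700 ✓; bearing(H→C) − bearing(H→K) = 132.0° ✓; |HC| = 7.700 ✓; ∠(HC, CV) = 90.00° ✓; |CV| = 18.50 ✗.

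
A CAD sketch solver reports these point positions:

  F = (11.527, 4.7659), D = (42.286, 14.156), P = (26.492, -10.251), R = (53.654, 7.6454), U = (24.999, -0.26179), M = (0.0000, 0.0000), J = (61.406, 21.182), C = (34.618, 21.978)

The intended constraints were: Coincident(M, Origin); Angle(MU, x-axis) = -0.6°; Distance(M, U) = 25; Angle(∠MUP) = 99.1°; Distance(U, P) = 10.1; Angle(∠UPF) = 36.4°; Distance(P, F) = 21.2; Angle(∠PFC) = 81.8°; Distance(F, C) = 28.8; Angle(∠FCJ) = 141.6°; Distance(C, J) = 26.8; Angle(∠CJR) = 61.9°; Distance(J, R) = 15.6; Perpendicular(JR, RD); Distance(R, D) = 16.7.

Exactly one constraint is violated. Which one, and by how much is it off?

Distance(R, D) = 16.7 — off by 3.60.

M = (0.00, 0.00) ✓; MU at -0.6000° ✓; |MU| = 25.00 ✓; ∠MUP = 99.10° ✓; |UP| = 10.10 ✓; ∠UPF = 36.40° ✓; |PF| = 21.20 ✓; ∠PFC = 81.80° ✓; |FC| = 28.80 ✓; ∠FCJ = 141.6° ✓; |CJ| = 26.80 ✓; ∠CJR = 61.90° ✓; |JR| = 15.60 ✓; ∠(JR, RD) = 90.00° ✓; |RD| = 13.10 ✗.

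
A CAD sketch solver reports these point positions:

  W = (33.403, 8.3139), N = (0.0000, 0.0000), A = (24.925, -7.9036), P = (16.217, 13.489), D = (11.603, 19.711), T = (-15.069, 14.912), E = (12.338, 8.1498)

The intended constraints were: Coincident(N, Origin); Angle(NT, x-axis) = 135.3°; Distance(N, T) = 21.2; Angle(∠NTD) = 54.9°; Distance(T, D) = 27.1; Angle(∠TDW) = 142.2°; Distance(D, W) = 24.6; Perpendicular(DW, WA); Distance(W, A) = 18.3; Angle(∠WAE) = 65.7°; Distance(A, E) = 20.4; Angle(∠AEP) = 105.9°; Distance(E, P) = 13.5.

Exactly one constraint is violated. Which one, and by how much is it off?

Distance(E, P) = 13.5 — off by 6.90.

N = (0.00, 0.00) ✓; NT at 135.3° ✓; |NT| = 21.20 ✓; ∠NTD = 54.90° ✓; |TD| = 27.10 ✓; ∠TDW = 142.2° ✓; |DW| = 24.60 ✓; ∠(DW, WA) = 90.00° ✓; |WA| = 18.30 ✓; ∠WAE = 65.70° ✓; |AE| = 20.40 ✓; ∠AEP = 105.9° ✓; |EP| = 6.600 ✗.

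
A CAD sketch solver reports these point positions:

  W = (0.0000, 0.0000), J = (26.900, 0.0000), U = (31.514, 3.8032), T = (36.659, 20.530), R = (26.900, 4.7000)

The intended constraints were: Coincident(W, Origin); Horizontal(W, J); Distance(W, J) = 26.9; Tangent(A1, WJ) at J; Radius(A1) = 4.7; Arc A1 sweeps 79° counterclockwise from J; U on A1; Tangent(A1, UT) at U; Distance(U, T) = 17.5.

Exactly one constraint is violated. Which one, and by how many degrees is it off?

Tangent(A1, UT) at U — off by 6.10°.

W = (0.00, 0.00) ✓; W.y = 0.00, J.y = 0.00 ✓; |WJ| = 26.90 ✓; ∠(RJ, JW) = 90.00° ✓; |RJ| = 4.700 ✓; bearing(R→U) − bearing(R→J) = 79.00° ✓; |RU| = 4.700 ✓; ∠(RU, UT) = 96.10° ✗; |UT| = 17.50 ✓.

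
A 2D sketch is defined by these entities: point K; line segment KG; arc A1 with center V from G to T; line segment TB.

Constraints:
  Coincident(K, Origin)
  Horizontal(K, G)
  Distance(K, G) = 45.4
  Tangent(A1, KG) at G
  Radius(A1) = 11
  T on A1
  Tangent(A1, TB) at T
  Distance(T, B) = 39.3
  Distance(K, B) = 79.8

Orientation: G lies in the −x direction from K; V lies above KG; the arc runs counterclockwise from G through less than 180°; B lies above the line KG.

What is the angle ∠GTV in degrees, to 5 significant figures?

23.302°

Checks: ∠(VG, GK) = 90.00° ✓; |VT| = 11.00 ✓; ∠(VT, TB) = 90.00° ✓; |TB| = 39.30 ✓; |KB| = 79.80 ✓.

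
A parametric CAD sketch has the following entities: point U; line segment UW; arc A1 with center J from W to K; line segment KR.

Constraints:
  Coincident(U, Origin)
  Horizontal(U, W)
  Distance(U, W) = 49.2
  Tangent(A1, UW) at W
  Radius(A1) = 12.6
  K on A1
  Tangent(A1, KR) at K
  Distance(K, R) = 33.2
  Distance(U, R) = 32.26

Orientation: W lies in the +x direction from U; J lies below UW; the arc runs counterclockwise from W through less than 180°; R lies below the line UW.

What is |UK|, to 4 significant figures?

40.39

Checks: |JW| = 12.60 ✓; |JK| = 12.60 ✓; ∠(JK, KR) = 90.00° ✓; |KR| = 33.20 ✓; |UR| = 32.26 ✓.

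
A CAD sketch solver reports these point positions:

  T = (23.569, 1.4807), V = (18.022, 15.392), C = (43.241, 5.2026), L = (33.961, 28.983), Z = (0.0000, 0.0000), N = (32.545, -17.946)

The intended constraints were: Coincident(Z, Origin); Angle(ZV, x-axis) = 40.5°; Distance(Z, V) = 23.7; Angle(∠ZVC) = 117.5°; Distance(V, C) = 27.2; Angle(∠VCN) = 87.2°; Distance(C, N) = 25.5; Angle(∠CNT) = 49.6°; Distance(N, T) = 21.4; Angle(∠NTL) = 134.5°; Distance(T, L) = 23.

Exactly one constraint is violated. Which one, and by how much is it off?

Distance(T, L) = 23 — off by 6.40.

Z = (0.00, 0.00) ✓; ZV at 40.50° ✓; |ZV| = 23.70 ✓; ∠ZVC = 117.5° ✓; |VC| = 27.20 ✓; ∠VCN = 87.20° ✓; |CN| = 25.50 ✓; ∠CNT = 49.60° ✓; |NT| = 21.40 ✓; ∠NTL = 134.5° ✓; |TL| = 29.40 ✗.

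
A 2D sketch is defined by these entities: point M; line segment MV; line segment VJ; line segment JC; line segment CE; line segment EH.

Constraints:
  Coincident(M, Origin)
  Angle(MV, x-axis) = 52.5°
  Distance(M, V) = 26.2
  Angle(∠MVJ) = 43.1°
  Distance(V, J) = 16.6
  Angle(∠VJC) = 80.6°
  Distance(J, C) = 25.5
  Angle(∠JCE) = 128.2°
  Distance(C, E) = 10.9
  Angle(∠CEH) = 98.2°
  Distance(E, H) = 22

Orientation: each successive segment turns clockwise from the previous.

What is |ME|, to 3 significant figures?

20.5

M is at the origin; MV runs at 52.5° with length 26.2, so V = (15.9, 20.8). ∠MVJ = 43.1° gives VJ at -84.4° from the x-axis; with |VJ| = 16.6, J = (17.6, 4.27). ∠VJC = 80.6° gives JC at 176° from the x-axis; with |JC| = 25.5, C = (-7.87, 5.96). ∠JCE = 128.2° gives CE at 124° from the x-axis; with |CE| = 10.9, E = (-14.0, 14.9). Then |ME| = |E − M| = 20.5.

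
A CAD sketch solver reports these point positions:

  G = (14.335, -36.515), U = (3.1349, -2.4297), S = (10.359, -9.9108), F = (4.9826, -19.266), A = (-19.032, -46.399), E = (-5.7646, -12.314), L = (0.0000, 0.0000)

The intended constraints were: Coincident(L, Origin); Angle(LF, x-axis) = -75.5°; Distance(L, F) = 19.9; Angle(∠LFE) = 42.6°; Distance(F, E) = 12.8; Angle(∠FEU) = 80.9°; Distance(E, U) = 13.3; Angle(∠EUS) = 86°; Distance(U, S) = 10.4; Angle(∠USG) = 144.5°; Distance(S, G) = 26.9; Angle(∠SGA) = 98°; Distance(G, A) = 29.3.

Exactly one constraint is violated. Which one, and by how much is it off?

Distance(G, A) = 29.3 — off by 5.50.

L = (0.00, 0.00) ✓; LF at -75.50° ✓; |LF| = 19.90 ✓; ∠LFE = 42.60° ✓; |FE| = 12.80 ✓; ∠FEU = 80.90° ✓; |EU| = 13.30 ✓; ∠EUS = 86.00° ✓; |US| = 10.40 ✓; ∠USG = 144.5° ✓; |SG| = 26.90 ✓; ∠SGA = 98.00° ✓; |GA| = 34.80 ✗.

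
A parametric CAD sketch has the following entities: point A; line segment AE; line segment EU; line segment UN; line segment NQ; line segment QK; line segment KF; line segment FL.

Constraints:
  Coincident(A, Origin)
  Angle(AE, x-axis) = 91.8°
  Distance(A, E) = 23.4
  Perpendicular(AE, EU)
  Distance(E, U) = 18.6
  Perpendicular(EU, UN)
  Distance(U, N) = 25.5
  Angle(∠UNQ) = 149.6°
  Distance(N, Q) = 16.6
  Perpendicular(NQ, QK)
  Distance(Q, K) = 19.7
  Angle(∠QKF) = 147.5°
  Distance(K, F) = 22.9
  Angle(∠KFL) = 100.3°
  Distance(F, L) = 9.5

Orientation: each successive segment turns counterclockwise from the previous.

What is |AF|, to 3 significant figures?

22.2

A is at the origin; AE runs at 91.8° with length 23.4, so E = (-0.735, 23.4). The perpendicularity gives EU at right angles to AE, so EU runs at -178°; with |EU| = 18.6, U = (-19.3, 22.8). EU ⟂ UN, so UN runs at -88.2°; with |UN| = 25.5, N = (-18.5, -2.68). ∠UNQ = 149.6° gives NQ at -57.8° from the x-axis; with |NQ| = 16.6, Q = (-9.68, -16.7). NQ is perpendicular to QK, so QK runs at 32.2°; with |QK| = 19.7, K = (6.99, -6.23). ∠QKF = 147.5° gives KF at 64.7° from the x-axis; with |KF| = 22.9, F = (16.8, 14.5). Then |AF| = |F − A| = 22.2.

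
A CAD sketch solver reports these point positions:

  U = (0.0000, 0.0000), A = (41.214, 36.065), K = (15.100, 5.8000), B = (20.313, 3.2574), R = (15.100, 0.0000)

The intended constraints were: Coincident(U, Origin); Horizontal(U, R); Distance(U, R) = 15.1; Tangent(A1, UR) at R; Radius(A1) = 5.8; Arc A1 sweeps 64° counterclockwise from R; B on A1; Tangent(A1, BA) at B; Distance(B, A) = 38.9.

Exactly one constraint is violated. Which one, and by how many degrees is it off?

Tangent(A1, BA) at B — off by 6.50°.

U = (0.00, 0.00) ✓; U.y = 0.00, R.y = 0.00 ✓; |UR| = 15.10 ✓; ∠(KR, RU) = 90.00° ✓; |KR| = 5.800 ✓; bearing(K→B) − bearing(K→R) = 64.00° ✓; |KB| = 5.800 ✓; ∠(KB, BA) = 96.50° ✗; |BA| = 38.90 ✓.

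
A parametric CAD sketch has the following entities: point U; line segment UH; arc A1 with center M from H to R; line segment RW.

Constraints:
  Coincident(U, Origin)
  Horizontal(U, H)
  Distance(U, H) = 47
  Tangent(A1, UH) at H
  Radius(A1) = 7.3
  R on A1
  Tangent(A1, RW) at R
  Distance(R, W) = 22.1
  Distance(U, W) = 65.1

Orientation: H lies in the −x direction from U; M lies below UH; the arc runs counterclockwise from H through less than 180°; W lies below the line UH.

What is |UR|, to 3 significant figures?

54.4

Checks: |MH| = 7.300 ✓; |MR| = 7.300 ✓; ∠(MR, RW) = 90.00° ✓; |RW| = 22.10 ✓; |UW| = 65.10 ✓.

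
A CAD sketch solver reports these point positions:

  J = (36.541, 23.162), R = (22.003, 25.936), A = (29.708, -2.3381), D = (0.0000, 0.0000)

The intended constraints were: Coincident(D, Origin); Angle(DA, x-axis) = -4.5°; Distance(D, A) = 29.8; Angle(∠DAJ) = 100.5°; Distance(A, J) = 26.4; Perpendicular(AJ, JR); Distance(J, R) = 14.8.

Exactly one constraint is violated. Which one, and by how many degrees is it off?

Perpendicular(AJ, JR) — off by 4.20°.

D = (0.00, 0.00) ✓; DA at -4.500° ✓; |DA| = 29.80 ✓; ∠DAJ = 100.5° ✓; |AJ| = 26.40 ✓; ∠(AJ, JR) = 94.20° ✗; |JR| = 14.80 ✓.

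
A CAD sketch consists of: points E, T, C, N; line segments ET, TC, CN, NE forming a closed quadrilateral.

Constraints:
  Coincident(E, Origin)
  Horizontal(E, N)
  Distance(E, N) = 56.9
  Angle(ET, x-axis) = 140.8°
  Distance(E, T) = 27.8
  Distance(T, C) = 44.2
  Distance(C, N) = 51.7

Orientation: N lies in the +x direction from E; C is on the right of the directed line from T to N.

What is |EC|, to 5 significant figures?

17.399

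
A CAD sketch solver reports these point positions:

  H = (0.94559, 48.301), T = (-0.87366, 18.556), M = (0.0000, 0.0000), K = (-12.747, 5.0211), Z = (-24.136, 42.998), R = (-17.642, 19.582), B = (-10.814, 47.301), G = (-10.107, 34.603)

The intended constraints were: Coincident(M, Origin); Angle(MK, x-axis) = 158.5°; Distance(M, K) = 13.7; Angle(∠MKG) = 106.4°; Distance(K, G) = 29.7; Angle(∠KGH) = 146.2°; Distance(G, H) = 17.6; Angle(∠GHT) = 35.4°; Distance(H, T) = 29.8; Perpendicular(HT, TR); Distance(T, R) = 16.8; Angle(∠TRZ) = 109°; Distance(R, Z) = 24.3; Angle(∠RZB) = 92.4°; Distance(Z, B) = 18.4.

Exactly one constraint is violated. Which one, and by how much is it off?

Distance(Z, B) = 18.4 — off by 4.40.

M = (0.00, 0.00) ✓; MK at 158.5° ✓; |MK| = 13.70 ✓; ∠MKG = 106.4° ✓; |KG| = 29.70 ✓; ∠KGH = 146.2° ✓; |GH| = 17.60 ✓; ∠GHT = 35.40° ✓; |HT| = 29.80 ✓; ∠(HT, TR) = 90.00° ✓; |TR| = 16.80 ✓; ∠TRZ = 109.0° ✓; |RZ| = 24.30 ✓; ∠RZB = 92.40° ✓; |ZB| = 14.00 ✗.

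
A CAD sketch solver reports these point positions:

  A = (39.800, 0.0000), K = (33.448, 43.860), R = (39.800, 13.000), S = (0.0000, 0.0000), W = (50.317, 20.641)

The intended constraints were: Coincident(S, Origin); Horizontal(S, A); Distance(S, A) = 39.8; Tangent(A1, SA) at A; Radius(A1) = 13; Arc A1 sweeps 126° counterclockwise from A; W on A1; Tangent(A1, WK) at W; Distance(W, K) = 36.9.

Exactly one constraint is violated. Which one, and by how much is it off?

Distance(W, K) = 36.9 — off by 8.20.

S = (0.00, 0.00) ✓; S.y = 0.00, A.y = 0.00 ✓; |SA| = 39.80 ✓; ∠(RA, AS) = 90.00° ✓; |RA| = 13.00 ✓; bearing(R→W) − bearing(R→A) = 126.0° ✓; |RW| = 13.00 ✓; ∠(RW, WK) = 90.00° ✓; |WK| = 28.70 ✗.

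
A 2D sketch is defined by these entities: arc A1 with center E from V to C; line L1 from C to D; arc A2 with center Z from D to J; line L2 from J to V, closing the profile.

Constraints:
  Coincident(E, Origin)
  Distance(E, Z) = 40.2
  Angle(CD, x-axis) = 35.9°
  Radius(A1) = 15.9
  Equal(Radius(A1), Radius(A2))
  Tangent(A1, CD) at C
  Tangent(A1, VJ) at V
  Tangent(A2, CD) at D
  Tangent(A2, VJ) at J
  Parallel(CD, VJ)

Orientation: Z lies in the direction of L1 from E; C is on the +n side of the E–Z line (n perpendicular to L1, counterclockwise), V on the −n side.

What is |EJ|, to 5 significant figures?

43.230

Tangency of A1 to both parallel lines with radius 15.9 puts C and V at E ± 15.9·n: C = (-9.3233, 12.880), V = (9.3233, -12.880). Equal radii place D and J the same way about Z: D = Z + 15.9·n = (23.240, 36.452), J = Z − 15.9·n = (41.887, 10.693). Then |EJ| = |J − E| = 43.230.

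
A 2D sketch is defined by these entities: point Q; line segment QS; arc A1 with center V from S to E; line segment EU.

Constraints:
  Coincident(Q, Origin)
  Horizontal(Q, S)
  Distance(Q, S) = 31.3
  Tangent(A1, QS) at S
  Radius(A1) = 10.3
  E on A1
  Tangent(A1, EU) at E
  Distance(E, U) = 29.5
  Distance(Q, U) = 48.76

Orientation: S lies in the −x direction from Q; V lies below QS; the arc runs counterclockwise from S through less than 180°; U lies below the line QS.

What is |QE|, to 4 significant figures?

43.12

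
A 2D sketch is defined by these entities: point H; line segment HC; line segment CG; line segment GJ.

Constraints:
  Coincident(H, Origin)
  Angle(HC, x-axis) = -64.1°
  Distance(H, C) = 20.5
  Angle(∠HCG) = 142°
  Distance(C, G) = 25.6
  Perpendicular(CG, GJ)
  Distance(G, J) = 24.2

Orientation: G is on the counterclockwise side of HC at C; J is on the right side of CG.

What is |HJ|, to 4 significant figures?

55.67

H is at the origin; HC runs at -64.1° with length 20.5, so C = 20.5·(cos -64.1°, sin -64.1°) = (8.954, -18.44). ∠HCG = 142.0°, so CG runs at -64.1° + (180° − 142.0°) = -26.10° from the x-axis; with |CG| = 25.6, G = C + 25.6·(cos -26.10°, sin -26.10°) = (31.94, -29.70). The perpendicularity gives GJ at right angles to CG; with |GJ| = 24.2 on the right of CG, J = G + 24.2·(-0.4399, -0.8980) = (21.30, -51.44). Then |HJ| = |J − H| = 55.67.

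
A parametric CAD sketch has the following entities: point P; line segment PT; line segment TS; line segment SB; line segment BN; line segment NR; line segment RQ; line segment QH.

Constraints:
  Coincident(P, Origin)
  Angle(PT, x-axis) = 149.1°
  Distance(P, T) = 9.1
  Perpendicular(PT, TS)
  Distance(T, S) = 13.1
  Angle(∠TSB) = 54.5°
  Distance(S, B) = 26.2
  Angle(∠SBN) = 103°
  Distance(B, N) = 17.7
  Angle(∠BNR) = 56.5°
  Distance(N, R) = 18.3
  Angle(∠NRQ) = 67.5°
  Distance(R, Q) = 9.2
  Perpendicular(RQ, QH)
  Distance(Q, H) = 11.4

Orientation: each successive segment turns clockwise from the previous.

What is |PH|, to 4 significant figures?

14.21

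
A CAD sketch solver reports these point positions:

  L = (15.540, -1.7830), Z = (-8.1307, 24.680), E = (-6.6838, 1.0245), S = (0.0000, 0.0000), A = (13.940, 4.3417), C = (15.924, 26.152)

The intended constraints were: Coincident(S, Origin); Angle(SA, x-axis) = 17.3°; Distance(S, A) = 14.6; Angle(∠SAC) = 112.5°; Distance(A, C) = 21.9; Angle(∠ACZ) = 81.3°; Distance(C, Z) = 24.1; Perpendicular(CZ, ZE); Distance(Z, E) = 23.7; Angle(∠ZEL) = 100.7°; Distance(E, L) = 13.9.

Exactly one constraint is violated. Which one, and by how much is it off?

Distance(E, L) = 13.9 — off by 8.50.

S = (0.00, 0.00) ✓; SA at 17.30° ✓; |SA| = 14.60 ✓; ∠SAC = 112.5° ✓; |AC| = 21.90 ✓; ∠ACZ = 81.30° ✓; |CZ| = 24.10 ✓; ∠(CZ, ZE) = 90.00° ✓; |ZE| = 23.70 ✓; ∠ZEL = 100.7° ✓; |EL| = 22.40 ✗.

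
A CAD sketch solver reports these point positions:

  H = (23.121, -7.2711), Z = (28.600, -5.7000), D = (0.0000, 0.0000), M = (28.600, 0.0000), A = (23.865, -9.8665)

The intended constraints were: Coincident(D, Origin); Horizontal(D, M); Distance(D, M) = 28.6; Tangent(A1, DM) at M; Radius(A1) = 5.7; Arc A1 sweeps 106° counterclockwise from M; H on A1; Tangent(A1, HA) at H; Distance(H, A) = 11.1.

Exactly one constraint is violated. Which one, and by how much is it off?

Distance(H, A) = 11.1 — off by 8.40.

D = (0.00, 0.00) ✓; D.y = 0.00, M.y = 0.00 ✓; |DM| = 28.60 ✓; ∠(ZM, MD) = 90.00° ✓; |ZM| = 5.700 ✓; bearing(Z→H) − bearing(Z→M) = 106.0° ✓; |ZH| = 5.700 ✓; ∠(ZH, HA) = 90.00° ✓; |HA| = 2.700 ✗.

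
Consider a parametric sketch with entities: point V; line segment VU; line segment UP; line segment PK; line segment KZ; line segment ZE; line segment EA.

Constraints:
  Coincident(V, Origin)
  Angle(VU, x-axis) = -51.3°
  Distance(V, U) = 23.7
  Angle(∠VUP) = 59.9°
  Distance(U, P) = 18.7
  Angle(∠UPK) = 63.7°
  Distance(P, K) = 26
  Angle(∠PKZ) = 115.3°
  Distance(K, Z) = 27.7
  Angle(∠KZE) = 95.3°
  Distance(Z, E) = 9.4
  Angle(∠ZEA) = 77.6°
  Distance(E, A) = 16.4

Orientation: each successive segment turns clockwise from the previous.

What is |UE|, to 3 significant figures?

25.1

V is at the origin; VU runs at -51.3° with length 23.7, so U = (14.8, -18.5). ∠VUP = 59.9° gives UP at -171° from the x-axis; with |UP| = 18.7, P = (-3.67, -21.3). ∠UPK = 63.7° gives PK at 72.3° from the x-axis; with |PK| = 26.0, K = (4.23, 3.48). ∠PKZ = 115.3° gives KZ at 7.60° from the x-axis; with |KZ| = 27.7, Z = (31.7, 7.14). ∠KZE = 95.3° gives ZE at -77.1° from the x-axis; with |ZE| = 9.4, E = (33.8, -2.02). Then |UE| = |E − U| = 25.1.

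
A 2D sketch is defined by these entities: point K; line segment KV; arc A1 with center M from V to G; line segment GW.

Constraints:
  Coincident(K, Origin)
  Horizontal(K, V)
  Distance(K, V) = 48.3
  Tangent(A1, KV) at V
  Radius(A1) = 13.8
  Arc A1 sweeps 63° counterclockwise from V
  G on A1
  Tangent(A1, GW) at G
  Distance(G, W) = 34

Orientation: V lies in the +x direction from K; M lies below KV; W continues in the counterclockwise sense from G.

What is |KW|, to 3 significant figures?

43.1

K is at the origin; K and V share the same y with |KV| = 48.3 and V on the +x side, so V = (48.3, 0.00). A1 meets KV tangentially, so MV is at right angles to KV, so M = V + (0, -13.8) = (48.3, -13.8). On A1, V sits at bearing 90° from M; a 63° counterclockwise sweep puts G at bearing 153°, so G = M + 13.8·(cos 153°, sin 153°) = (36.0, -7.53). Tangency of A1 to GW means the radius MG is perpendicular to GW, so GW runs along (−sin 153°, cos 153°); with |GW| = 34.0, W = (20.6, -37.8). Then |KW| = |W − K| = 43.1.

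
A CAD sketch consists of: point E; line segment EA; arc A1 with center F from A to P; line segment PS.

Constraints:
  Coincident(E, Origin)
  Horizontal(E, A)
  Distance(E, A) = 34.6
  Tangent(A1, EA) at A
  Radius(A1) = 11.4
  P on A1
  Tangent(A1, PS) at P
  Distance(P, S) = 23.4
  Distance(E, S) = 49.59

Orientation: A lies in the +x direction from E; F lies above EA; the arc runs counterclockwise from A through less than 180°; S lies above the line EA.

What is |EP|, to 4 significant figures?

47.64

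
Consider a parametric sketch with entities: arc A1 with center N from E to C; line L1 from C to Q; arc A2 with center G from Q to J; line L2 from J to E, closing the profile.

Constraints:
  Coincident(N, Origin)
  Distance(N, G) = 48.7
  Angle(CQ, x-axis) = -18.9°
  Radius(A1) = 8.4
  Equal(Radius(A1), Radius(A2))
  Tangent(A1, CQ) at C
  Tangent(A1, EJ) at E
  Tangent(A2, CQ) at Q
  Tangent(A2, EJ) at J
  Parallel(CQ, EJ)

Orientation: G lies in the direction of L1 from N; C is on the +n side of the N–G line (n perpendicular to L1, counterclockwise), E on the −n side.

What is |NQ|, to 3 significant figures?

49.4

Tangency of A1 to both parallel lines with radius 8.4 puts C and E at N ± 8.4·n: C = (2.72, 7.95), E = (-2.72, -7.95). Equal radii place Q and J the same way about G: Q = G + 8.4·n = (48.8, -7.83), J = G − 8.4·n = (43.4, -23.7). Then |NQ| = |Q − N| = 49.4.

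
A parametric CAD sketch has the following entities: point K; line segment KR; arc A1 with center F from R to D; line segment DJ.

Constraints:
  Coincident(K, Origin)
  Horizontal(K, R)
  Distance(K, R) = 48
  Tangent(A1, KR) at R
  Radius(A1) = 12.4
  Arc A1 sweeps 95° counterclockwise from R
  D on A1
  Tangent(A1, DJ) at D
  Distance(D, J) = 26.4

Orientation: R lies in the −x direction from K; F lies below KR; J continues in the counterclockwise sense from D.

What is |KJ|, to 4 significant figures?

70.37

On A1, R sits at bearing 90° from F; a 95° counterclockwise sweep puts D at bearing 185°, so D = F + 12.4·(cos 185°, sin 185°) = (-60.35, -13.48). The tangent condition forces FD to be normal to DJ, so DJ runs along (−sin 185°, cos 185°); with |DJ| = 26.4, J = (-58.05, -39.78). Then |KJ| = |J − K| = 70.37.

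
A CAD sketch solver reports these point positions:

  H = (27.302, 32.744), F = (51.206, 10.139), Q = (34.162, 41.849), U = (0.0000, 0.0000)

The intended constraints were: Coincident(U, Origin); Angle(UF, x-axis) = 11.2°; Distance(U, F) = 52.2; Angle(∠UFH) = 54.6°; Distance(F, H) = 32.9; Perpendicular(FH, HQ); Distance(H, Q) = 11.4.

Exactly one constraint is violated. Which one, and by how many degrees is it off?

Perpendicular(FH, HQ) — off by 6.40°.

U = (0.00, 0.00) ✓; UF at 11.20° ✓; |UF| = 52.20 ✓; ∠UFH = 54.60° ✓; |FH| = 32.90 ✓; ∠(FH, HQ) = 83.60° ✗; |HQ| = 11.40 ✓.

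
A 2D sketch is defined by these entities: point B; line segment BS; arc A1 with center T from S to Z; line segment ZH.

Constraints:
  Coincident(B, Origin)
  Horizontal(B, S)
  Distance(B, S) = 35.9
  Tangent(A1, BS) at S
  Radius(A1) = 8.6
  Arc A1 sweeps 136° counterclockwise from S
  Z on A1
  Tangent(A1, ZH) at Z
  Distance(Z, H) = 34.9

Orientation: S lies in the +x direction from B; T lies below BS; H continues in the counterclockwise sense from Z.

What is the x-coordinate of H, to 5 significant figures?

55.031

B is at the origin; BS is horizontal with |BS| = 35.9 and S on the +x side, so S = (35.900, 0.0000). A1 meets BS tangentially, so TS is at right angles to BS, so T = S + (0, -8.6) = (35.900, -8.6000). On A1, S sits at bearing 90° from T; a 136° counterclockwise sweep puts Z at bearing 226°, so Z = T + 8.6·(cos 226°, sin 226°) = (29.926, -14.786). The tangent condition forces TZ to be normal to ZH, so ZH runs along (−sin 226°, cos 226°); with |ZH| = 34.9, H = (55.031, -39.030). So H.x = 55.031.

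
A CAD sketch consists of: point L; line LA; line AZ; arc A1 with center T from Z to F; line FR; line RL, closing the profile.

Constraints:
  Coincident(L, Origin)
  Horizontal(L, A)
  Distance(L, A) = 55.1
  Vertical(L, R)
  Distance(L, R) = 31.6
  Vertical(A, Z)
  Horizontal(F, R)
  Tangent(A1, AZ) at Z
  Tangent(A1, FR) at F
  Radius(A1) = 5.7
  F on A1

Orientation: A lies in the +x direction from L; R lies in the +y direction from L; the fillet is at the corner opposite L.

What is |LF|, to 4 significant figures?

58.64

L is at the origin; L and A share the same y with |LA| = 55.1 and A on the +x side, so A = (55.10, 0.000). LR is vertical with |LR| = 31.6 and R on the +y side, so R = (0.000, 31.60). The virtual corner opposite L is at (55.10, 31.60). Tangency of A1 to AZ means the radius TZ is perpendicular to AZ and the tangent condition forces TF to be normal to FR, with radius 5.7, so the center T sits 5.7 in from both sides at T = (49.40, 25.90). That places the tangent points at Z = (55.10, 25.90) on AZ and F = (49.40, 31.60) on FR. Then |LF| = |F − L| = 58.64.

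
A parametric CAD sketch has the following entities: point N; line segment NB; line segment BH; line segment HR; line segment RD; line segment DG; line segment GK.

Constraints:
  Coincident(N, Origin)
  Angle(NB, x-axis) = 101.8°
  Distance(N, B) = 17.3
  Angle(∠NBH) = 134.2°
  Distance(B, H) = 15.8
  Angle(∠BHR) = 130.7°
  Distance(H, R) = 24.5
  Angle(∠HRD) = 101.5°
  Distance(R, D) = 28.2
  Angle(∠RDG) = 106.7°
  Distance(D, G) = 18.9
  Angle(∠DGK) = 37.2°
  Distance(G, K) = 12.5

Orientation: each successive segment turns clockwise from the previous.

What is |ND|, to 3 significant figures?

38.9

N is at the origin; NB runs at 101.8° with length 17.3, so B = (-3.54, 16.9). ∠NBH = 134.2° gives BH at 56.0° from the x-axis; with |BH| = 15.8, H = (5.30, 30.0). ∠BHR = 130.7° gives HR at 6.70° from the x-axis; with |HR| = 24.5, R = (29.6, 32.9). ∠HRD = 101.5° gives RD at -71.8° from the x-axis; with |RD| = 28.2, D = (38.4, 6.10). Then |ND| = |D − N| = 38.9.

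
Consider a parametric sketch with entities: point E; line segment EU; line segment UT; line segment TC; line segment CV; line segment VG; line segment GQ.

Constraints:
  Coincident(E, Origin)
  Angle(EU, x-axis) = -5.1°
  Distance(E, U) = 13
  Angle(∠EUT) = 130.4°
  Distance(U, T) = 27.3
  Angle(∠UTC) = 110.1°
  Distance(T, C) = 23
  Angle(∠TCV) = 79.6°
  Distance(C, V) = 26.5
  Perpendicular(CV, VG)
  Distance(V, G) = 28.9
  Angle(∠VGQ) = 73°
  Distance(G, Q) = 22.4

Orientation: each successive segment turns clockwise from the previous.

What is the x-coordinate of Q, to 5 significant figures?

27.877

E is at the origin; EU runs at -5.1° with length 13.0, so U = (12.949, -1.1556). ∠EUT = 130.4° gives UT at -54.700° from the x-axis; with |UT| = 27.3, T = (28.724, -23.436). ∠UTC = 110.1° gives TC at -124.60° from the x-axis; with |TC| = 23.0, C = (15.664, -42.368). ∠TCV = 79.6° gives CV at 135.00° from the x-axis; with |CV| = 26.5, V = (-3.0747, -23.630). CV ⟂ VG, so VG runs at 45.000°; with |VG| = 28.9, G = (17.361, -3.1946). ∠VGQ = 73.0° gives GQ at -62.000° from the x-axis; with |GQ| = 22.4, Q = (27.877, -22.973). So Q.x = 27.877.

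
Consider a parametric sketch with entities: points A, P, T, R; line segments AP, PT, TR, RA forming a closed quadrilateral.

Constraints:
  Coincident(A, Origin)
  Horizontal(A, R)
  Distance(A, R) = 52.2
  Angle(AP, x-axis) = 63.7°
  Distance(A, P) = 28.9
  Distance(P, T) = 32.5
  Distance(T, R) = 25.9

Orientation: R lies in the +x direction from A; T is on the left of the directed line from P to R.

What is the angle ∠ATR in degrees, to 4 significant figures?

76.61°

A is at the origin; AR is horizontal with |AR| = 52.2 and R in +x, so R = (52.2, 0). AP runs at 63.7° with |AP| = 28.9, so P = (12.80, 25.91). T is determined by |PT| = 32.5 and |TR| = 25.9 together: it lies at the intersection of circle(P, 32.5) and circle(R, 25.9). With |PR| = 47.15, the foot of the radical line on PR is 27.66 from P and the perpendicular offset is √(32.5² − 27.66²) = 17.06. Taking the left-of-PR solution: T = (45.29, 24.96).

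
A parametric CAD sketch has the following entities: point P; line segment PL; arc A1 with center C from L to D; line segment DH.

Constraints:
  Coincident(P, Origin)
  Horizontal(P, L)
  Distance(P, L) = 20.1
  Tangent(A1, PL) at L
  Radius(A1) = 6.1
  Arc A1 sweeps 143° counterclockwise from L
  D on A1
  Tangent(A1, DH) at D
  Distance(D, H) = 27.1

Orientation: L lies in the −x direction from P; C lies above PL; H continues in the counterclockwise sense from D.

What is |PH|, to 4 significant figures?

46.84

On A1, L sits at bearing -90° from C; a 143° counterclockwise sweep puts D at bearing 53°, so D = C + 6.1·(cos 53°, sin 53°) = (-16.43, 10.97). A1 meets DH tangentially, so CD is at right angles to DH, so DH runs along (−sin 53°, cos 53°); with |DH| = 27.1, H = (-38.07, 27.28). Then |PH| = |H − P| = 46.84.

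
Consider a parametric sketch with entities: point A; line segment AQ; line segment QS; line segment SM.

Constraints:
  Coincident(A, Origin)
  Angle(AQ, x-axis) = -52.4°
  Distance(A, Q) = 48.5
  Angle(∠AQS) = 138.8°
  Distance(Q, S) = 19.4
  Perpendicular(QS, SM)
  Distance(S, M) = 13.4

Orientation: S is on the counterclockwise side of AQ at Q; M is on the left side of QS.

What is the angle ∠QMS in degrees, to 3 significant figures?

55.4°

A is at the origin; AQ runs at -52.4° with length 48.5, so Q = 48.5·(cos -52.4°, sin -52.4°) = (29.6, -38.4). ∠AQS = 138.8°, so QS runs at -52.4° + (180° − 138.8°) = -11.2° from the x-axis; with |QS| = 19.4, S = Q + 19.4·(cos -11.2°, sin -11.2°) = (48.6, -42.2). QS is perpendicular to SM; with |SM| = 13.4 on the left of QS, M = S + 13.4·(0.194, 0.981) = (51.2, -29.0). Then cos ∠QMS = MQ·MS / (|MQ||MS|), giving 55.4°.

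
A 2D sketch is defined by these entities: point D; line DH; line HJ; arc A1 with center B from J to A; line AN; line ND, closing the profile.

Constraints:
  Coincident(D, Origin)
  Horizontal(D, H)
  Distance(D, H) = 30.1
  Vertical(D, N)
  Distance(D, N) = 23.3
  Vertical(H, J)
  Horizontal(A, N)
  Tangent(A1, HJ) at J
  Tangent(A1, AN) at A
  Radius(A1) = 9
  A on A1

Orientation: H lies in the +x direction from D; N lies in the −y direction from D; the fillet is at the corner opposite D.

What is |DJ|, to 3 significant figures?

33.3

The virtual corner opposite D is at (30.1, -23.3). Since A1 is tangent to HJ there, BJ ⟂ HJ and A1 meets AN tangentially, so BA is at right angles to AN, with radius 9.0, so the center B sits 9.0 in from both sides at B = (21.1, -14.3). That places the tangent points at J = (30.1, -14.3) on HJ and A = (21.1, -23.3) on AN. Then |DJ| = |J − D| = 33.3.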